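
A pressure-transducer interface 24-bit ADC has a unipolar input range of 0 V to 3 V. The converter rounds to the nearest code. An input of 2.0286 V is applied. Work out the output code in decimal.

With 16777216 levels over 3 V, one step is 0.18 µV.
(2.0286 − 0) / 1.78814e-07 = 11344753.459 LSBs.
round(11344753.459) = 11344753.

code 11344753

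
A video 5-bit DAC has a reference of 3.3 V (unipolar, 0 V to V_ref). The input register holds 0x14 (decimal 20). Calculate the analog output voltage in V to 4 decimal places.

LSB = 3.3 V / 2^5 = 103.125 mV.
Code 0x14 = 20 decimal.
V_out = 0 + 20 × 0.103125 V = 2.0625 V.

2.0625 V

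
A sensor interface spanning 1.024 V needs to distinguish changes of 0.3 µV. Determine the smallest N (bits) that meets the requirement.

Number of steps required ≥ 1.024 V / 0.3 µV = 3413333.33.
Need 2^N ≥ 3413333.33; 2^21 = 2097152, 2^22 = 4194304.
Minimum N = 22.

22 bits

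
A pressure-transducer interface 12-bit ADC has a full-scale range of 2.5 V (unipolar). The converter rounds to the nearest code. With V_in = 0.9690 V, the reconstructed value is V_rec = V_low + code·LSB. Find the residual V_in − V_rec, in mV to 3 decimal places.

-0.238 mV

LSB = 2.5/2^12 = 0.610 mV.
Scaled input = 1587.6096 LSBs, so code = 1588.
Code 1588 maps back to 0 + 1588×0.000610352 V = 0.96923828 V.
V_in − V_rec = -0.000238281 V = -0.238 mV.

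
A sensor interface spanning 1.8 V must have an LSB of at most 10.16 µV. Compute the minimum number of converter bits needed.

18 bits

Number of steps required ≥ 1.8 V / 10.16 µV = 177165.35.
Need 2^N ≥ 177165.35; 2^17 = 131072, 2^18 = 262144.
Minimum N = 18.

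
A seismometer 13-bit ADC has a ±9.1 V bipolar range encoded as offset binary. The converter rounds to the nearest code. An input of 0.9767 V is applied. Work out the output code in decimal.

code 4536

Full-scale span = 18.2 V; LSB = 18.2/2^13 = 2.222 mV.
(0.9767 − (−9.1)) / 0.00222168 = 4535.622 LSBs.
Round → code 4536.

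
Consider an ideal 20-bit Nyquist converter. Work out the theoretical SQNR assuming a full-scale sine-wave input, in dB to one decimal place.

122.2 dB

SNR ≈ 6.02·N + 1.76 dB = 6.02·20 + 1.76 = 122.16 dB.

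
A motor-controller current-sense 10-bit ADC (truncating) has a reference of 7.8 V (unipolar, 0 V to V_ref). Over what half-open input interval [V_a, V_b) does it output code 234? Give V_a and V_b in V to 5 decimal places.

[1.78242 V, 1.79004 V)

LSB = 7.8/2^10 = 7.617 mV.
V_a = V_low + 234·LSB = 1.78242 V; V_b = V_low + 235·LSB = 1.79004 V.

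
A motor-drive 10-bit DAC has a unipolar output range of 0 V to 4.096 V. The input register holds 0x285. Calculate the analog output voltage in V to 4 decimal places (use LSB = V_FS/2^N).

LSB = 4.096 V / 2^10 = 4.000 mV.
Code 0x285 = 645 decimal.
V_out = 0 + 645 × 0.004 V = 2.58 V.

2.5800 V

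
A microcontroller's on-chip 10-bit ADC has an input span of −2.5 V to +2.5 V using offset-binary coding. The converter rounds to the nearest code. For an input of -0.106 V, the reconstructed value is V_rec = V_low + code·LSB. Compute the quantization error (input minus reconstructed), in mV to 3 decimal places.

1.422 mV

Step size: 5 V ÷ 2^10 = 4.883 mV.
Scaled input = 490.2912 LSBs, so code = 490.
Reconstructed: -0.10742188 V.
Difference: 0.00142187 V → 1.422 mV.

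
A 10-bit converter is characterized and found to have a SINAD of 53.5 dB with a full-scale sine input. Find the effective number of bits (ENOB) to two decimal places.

8.59 bits

ENOB = (SINAD − 1.76) / 6.02 = (53.5 − 1.76)/6.02 = 8.595.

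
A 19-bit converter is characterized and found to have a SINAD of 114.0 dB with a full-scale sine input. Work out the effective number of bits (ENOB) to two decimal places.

ENOB = (SINAD − 1.76) / 6.02 = (114.0 − 1.76)/6.02 = 18.645.

18.64 bits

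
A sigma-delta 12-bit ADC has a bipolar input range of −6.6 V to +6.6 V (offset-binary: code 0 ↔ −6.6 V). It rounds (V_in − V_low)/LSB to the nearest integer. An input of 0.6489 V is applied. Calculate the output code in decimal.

code 2249

LSB = 13.2 V / 4096 = 3.223 mV.
(0.6489 − (−6.6)) / 0.00322266 = 2249.356 LSBs.
Round → code 2249.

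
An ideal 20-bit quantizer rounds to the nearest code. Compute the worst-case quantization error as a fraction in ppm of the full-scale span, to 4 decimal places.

Rounding → worst-case error = ½ LSB = V_FS/2^21, so 1e+06/2097152 = 0.476837 ppm of full scale.

0.4768 ppm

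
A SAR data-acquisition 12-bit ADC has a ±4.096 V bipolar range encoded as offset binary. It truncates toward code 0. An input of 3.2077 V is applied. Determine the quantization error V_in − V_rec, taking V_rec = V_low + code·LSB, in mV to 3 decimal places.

1.700 mV

LSB = 8.192/2^12 = 2.000 mV.
Scaled input = 3651.8500 LSBs, so code = 3651.
Code 3651 maps back to (−4.096) + 3651×0.002 V = 3.206 V.
V_in − V_rec = 0.0017 V = 1.700 mV.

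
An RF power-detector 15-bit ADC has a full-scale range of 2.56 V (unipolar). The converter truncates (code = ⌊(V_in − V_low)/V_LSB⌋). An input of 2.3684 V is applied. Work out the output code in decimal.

code 30315

Full-scale span = 2.56 V; LSB = 2.56/2^15 = 78.12 µV.
(V_in − V_low)/LSB = (2.3684 − 0) / 7.8125e-05 = 30315.520.
Floor → code 30315.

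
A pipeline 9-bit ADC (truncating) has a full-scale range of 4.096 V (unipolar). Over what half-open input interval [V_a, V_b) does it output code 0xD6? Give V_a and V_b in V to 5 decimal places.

LSB = 4.096/2^9 = 8.000 mV.
Code 0xD6 = 214 decimal.
V_a = V_low + 214·LSB = 1.712 V; V_b = V_low + 215·LSB = 1.72 V.

[1.71200 V, 1.72000 V)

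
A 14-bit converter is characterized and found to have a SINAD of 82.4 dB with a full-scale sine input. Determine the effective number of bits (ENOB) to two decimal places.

13.40 bits

ENOB = (SINAD − 1.76) / 6.02 = (82.4 − 1.76)/6.02 = 13.395.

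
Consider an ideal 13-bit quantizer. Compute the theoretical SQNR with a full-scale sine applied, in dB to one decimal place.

80.0 dB

SNR ≈ 6.02·N + 1.76 dB = 6.02·13 + 1.76 = 80.02 dB.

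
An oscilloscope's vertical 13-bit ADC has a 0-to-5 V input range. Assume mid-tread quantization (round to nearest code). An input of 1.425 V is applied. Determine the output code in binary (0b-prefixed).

code 0b100100011111 (decimal 2335)

LSB = 5 V / 8192 = 0.610 mV.
(V_in − V_low)/LSB = (1.425 − 0) / 0.000610352 = 2334.720.
Round → code 2335.
In binary (0b-prefixed): 0b100100011111.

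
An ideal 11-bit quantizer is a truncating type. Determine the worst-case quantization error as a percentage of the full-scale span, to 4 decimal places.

0.0488 %

Truncating → worst-case error = 1 LSB = V_FS/2^11, so 100/2048 = 0.0488281 % of full scale.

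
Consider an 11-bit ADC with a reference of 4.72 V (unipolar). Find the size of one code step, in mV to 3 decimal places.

Full-scale span = 4.72 V.
LSB = 4.72 / 2^11 = 4.72 / 2048 = 0.00230469 V = 2.305 mV.

2.305 mV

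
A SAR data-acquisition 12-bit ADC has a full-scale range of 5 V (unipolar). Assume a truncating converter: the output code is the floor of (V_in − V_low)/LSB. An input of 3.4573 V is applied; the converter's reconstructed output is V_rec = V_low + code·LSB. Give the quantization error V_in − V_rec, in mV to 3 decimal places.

0.269 mV

LSB = 5/2^12 = 1.221 mV.
Scaled input = 2832.2202 LSBs, so code = 2832.
Reconstructed: 3.4570312 V.
V_in − V_rec = 0.00026875 V = 0.269 mV.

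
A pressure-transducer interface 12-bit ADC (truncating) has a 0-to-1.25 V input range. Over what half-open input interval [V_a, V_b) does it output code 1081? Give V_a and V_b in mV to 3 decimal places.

[329.895 mV, 330.200 mV)

LSB = 1.25/2^12 = 305.18 µV.
V_a = V_low + 1081·LSB = 0.329895 V; V_b = V_low + 1082·LSB = 0.3302 V.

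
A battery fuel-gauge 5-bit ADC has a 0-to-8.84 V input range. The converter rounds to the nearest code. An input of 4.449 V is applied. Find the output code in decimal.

code 16

With 32 levels over 8.84 V, one step is 276.250 mV.
(4.449 − 0) / 0.27625 = 16.105 LSBs.
So the output code is 16.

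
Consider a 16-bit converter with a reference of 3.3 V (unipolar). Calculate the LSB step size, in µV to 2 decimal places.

Full-scale span = 3.3 V.
LSB = 3.3 / 2^16 = 3.3 / 65536 = 5.0354e-05 V = 50.35 µV.

50.35 µV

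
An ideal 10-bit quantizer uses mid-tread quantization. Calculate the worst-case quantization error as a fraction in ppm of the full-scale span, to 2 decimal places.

Rounding → worst-case error = ½ LSB = V_FS/2^11, so 1e+06/2048 = 488.281 ppm of full scale.

488.28 ppm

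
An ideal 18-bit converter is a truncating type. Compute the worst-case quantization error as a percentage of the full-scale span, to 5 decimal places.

0.00038 %

Truncating → worst-case error = 1 LSB = V_FS/2^18, so 100/262144 = 0.00038147 % of full scale.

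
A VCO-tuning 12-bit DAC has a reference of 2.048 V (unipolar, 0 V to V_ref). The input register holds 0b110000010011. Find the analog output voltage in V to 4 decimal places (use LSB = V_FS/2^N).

LSB = 2.048 V / 2^12 = 0.500 mV.
Code 0b110000010011 = 3091 decimal.
V_out = 0 + 3091 × 0.0005 V = 1.5455 V.

1.5455 V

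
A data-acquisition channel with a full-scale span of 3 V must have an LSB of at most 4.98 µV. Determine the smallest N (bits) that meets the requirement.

Number of steps required ≥ 3 V / 4.98 µV = 602409.64.
Need 2^N ≥ 602409.64; 2^19 = 524288, 2^20 = 1048576.
Minimum N = 20.

20 bits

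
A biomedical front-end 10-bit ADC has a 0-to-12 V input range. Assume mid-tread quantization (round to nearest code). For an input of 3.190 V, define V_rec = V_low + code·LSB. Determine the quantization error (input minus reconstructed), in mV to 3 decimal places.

2.500 mV

Step size: 12 V ÷ 2^10 = 11.719 mV.
(V_in − V_low)/LSB = (3.190 − 0)/0.0117188 = 272.2133 → code 272 (round).
Code 272 maps back to 0 + 272×0.0117188 V = 3.1875 V.
Error = 3.190 − 3.1875 = 0.0025 V = 2.500 mV.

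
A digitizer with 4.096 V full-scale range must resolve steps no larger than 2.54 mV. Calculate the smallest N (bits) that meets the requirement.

Number of steps required ≥ 4.096 V / 2.54 mV = 1612.60.
Need 2^N ≥ 1612.60; 2^10 = 1024, 2^11 = 2048.
Minimum N = 11.

11 bits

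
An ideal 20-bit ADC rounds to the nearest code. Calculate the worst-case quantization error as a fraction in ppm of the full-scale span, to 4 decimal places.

Rounding → worst-case error = ½ LSB = V_FS/2^21, so 1e+06/2097152 = 0.476837 ppm of full scale.

0.4768 ppm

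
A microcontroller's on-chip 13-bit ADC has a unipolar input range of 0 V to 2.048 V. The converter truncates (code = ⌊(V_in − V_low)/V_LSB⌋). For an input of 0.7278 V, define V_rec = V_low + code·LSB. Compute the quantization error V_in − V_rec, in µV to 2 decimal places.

LSB = 2.048/2^13 = 250.00 µV.
Scaled input = 2911.2000 LSBs, so code = 2911.
Code 2911 maps back to 0 + 2911×0.00025 V = 0.72775 V.
V_in − V_rec = 5e-05 V = 50.00 µV.

50.00 µV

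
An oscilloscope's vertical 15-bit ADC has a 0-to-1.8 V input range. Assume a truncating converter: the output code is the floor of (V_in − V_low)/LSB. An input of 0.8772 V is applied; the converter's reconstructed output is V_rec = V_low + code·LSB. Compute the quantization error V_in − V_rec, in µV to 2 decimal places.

51.56 µV

One LSB is 1.8 V / 32768 = 54.93 µV.
Scaled input = 15968.9387 LSBs, so code = 15968.
Reconstructed: 0.87714844 V.
Difference: 5.15625e-05 V → 51.56 µV.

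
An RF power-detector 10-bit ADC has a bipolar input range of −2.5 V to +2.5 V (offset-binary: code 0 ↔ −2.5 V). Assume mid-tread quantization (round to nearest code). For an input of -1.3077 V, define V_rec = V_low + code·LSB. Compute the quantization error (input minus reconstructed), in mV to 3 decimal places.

0.894 mV

One LSB is 5 V / 1024 = 4.883 mV.
(V_in − V_low)/LSB = (-1.3077 − (−2.5))/0.00488281 = 244.1830 → code 244 (round).
V_rec = (−2.5) + 244·0.00488281 = -1.3085938 V.
Error = -1.3077 − (−1.3085938) = 0.00089375 V = 0.894 mV.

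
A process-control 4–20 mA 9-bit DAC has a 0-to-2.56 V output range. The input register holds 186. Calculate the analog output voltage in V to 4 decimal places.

LSB = 2.56 V / 2^9 = 5.000 mV.
V_out = 0 + 186 × 0.005 V = 0.93 V.

0.9300 V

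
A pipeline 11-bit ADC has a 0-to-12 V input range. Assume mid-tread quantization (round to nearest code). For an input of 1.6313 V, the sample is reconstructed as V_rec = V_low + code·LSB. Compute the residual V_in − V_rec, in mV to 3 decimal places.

2.394 mV

LSB = 12/2^11 = 5.859 mV.
Scaled input = 278.4085 LSBs, so code = 278.
Reconstructed: 1.6289062 V.
Error = 1.6313 − 1.6289062 = 0.00239375 V = 2.394 mV.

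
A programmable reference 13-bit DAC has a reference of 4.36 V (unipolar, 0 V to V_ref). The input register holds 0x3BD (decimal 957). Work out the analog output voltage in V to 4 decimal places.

LSB = 4.36 V / 2^13 = 0.532 mV.
Code 0x3BD = 957 decimal.
V_out = 0 + 957 × 0.000532227 V = 0.509341 V.

0.5093 V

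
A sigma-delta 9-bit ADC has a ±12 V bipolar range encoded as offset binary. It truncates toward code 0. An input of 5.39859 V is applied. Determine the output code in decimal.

With 512 levels over 24 V, one step is 46.875 mV.
(5.39859 − (−12)) / 0.046875 = 371.170 LSBs.
⌊·⌋(371.170) = 371.

code 371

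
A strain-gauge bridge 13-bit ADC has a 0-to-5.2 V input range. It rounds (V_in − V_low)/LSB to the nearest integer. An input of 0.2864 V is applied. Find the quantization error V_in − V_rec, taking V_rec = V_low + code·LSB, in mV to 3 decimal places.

LSB = 5.2/2^13 = 0.635 mV.
(V_in − V_low)/LSB = (0.2864 − 0)/0.000634766 = 451.1902 → code 451 (round).
V_rec = 0 + 451·0.000634766 = 0.2862793 V.
V_in − V_rec = 0.000120703 V = 0.121 mV.

0.121 mV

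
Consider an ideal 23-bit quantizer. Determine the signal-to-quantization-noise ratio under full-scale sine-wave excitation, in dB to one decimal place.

SNR ≈ 6.02·N + 1.76 dB = 6.02·23 + 1.76 = 140.22 dB.

140.2 dB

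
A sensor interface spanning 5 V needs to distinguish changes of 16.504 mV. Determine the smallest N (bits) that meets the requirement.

9 bits

Number of steps required ≥ 5 V / 16.504 mV = 302.96.
Need 2^N ≥ 302.96; 2^8 = 256, 2^9 = 512.
Minimum N = 9.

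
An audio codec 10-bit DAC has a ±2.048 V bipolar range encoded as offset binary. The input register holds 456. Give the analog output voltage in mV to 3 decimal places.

LSB = 4.096 V / 2^10 = 4.000 mV.
V_out = (−2.048) + 456 × 0.004 V = -0.224 V.
= -224.000 mV.

-224.000 mV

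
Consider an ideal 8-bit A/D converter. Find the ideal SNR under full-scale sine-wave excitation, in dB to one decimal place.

49.9 dB

SNR ≈ 6.02·N + 1.76 dB = 6.02·8 + 1.76 = 49.92 dB.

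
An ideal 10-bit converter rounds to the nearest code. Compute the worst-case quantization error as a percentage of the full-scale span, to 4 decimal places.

0.0488 %

Rounding → worst-case error = ½ LSB = V_FS/2^11, so 100/2048 = 0.0488281 % of full scale.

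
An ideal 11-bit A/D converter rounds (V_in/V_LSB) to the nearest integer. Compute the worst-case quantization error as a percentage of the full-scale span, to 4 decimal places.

Rounding → worst-case error = ½ LSB = V_FS/2^12, so 100/4096 = 0.0244141 % of full scale.

0.0244 %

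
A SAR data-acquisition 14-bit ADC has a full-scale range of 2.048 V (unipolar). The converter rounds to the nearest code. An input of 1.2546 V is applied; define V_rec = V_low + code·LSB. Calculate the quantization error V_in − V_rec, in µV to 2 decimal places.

-25.00 µV

One LSB is 2.048 V / 16384 = 125.00 µV.
(1.2546 − 0)/0.000125 = 10036.8000; round gives code 10037.
V_rec = 0 + 10037·0.000125 = 1.254625 V.
Error = 1.2546 − 1.254625 = -2.5e-05 V = -25.00 µV.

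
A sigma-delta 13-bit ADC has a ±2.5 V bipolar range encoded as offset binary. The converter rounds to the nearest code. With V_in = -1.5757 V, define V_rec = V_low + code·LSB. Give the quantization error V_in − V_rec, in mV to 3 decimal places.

0.228 mV

One LSB is 5 V / 8192 = 0.610 mV.
Scaled input = 1514.3731 LSBs, so code = 1514.
Reconstructed: -1.5759277 V.
Error = -1.5757 − (−1.5759277) = 0.000227734 V = 0.228 mV.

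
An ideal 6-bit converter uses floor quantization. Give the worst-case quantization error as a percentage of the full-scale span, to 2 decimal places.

Truncating → worst-case error = 1 LSB = V_FS/2^6, so 100/64 = 1.5625 % of full scale.

1.56 %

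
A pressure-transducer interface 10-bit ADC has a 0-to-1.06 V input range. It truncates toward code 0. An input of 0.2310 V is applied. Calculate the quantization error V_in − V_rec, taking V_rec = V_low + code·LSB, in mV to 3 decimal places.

One LSB is 1.06 V / 1024 = 1.035 mV.
(V_in − V_low)/LSB = (0.2310 − 0)/0.00103516 = 223.1547 → code 223 (floor).
Code 223 maps back to 0 + 223×0.00103516 V = 0.23083984 V.
V_in − V_rec = 0.000160156 V = 0.160 mV.

0.160 mV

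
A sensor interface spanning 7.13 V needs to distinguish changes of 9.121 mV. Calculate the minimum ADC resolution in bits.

10 bits

Number of steps required ≥ 7.13 V / 9.121 mV = 781.71.
Need 2^N ≥ 781.71; 2^9 = 512, 2^10 = 1024.
Minimum N = 10.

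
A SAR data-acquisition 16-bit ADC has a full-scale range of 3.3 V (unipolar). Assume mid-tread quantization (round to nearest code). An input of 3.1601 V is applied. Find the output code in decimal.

LSB = 3.3 V / 65536 = 50.35 µV.
Input sits at 62757.671 steps above V_low.
Round → code 62758.

code 62758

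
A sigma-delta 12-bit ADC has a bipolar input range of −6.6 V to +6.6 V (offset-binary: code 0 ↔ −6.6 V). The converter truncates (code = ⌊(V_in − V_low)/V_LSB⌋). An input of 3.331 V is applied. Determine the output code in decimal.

With 4096 levels over 13.2 V, one step is 3.223 mV.
Input sits at 3081.619 steps above V_low.
⌊·⌋(3081.619) = 3081.

code 3081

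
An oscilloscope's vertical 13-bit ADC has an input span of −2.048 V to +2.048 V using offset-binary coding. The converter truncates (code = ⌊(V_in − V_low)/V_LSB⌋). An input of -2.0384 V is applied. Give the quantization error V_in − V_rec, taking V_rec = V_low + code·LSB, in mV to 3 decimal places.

0.100 mV

LSB = 4.096/2^13 = 0.500 mV.
Scaled input = 19.2000 LSBs, so code = 19.
V_rec = (−2.048) + 19·0.0005 = -2.0385 V.
V_in − V_rec = 0.0001 V = 0.100 mV.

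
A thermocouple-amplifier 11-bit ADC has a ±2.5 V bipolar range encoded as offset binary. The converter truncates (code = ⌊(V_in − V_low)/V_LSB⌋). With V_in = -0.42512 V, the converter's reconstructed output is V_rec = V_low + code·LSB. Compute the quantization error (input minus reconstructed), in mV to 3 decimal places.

2.126 mV

LSB = 5/2^11 = 2.441 mV.
Scaled input = 849.8708 LSBs, so code = 849.
V_rec = (−2.5) + 849·0.00244141 = -0.42724609 V.
Error = -0.42512 − (−0.42724609) = 0.00212609 V = 2.126 mV.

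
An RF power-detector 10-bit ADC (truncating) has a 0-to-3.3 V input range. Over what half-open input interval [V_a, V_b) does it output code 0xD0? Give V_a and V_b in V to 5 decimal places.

[0.67031 V, 0.67354 V)

LSB = 3.3/2^10 = 3.223 mV.
Code 0xD0 = 208 decimal.
V_a = V_low + 208·LSB = 0.670312 V; V_b = V_low + 209·LSB = 0.673535 V.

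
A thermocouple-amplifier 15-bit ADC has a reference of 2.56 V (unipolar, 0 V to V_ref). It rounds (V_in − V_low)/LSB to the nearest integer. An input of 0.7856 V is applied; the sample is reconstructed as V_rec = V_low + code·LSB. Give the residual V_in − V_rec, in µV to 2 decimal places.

-25.00 µV

One LSB is 2.56 V / 32768 = 78.12 µV.
Scaled input = 10055.6800 LSBs, so code = 10056.
Code 10056 maps back to 0 + 10056×7.8125e-05 V = 0.785625 V.
Error = 0.7856 − 0.785625 = -2.5e-05 V = -25.00 µV.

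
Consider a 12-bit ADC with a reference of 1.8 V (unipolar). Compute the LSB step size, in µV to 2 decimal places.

Full-scale span = 1.8 V.
LSB = 1.8 / 2^12 = 1.8 / 4096 = 0.000439453 V = 439.45 µV.

439.45 µV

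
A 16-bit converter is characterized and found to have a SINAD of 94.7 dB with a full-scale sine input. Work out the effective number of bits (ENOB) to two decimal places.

ENOB = (SINAD − 1.76) / 6.02 = (94.7 − 1.76)/6.02 = 15.439.

15.44 bits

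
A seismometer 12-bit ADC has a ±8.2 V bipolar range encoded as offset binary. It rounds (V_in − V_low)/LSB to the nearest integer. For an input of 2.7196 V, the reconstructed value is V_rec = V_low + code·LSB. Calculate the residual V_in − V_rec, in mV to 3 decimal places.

Step size: 16.4 V ÷ 2^12 = 4.004 mV.
(2.7196 − (−8.2))/0.00400391 = 2727.2367; round gives code 2727.
V_rec = (−8.2) + 2727·0.00400391 = 2.7186523 V.
Difference: 0.000947656 V → 0.948 mV.

0.948 mV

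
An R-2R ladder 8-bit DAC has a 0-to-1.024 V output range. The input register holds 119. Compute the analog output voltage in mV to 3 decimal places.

476.000 mV

LSB = 1.024 V / 2^8 = 4.000 mV.
V_out = 0 + 119 × 0.004 V = 0.476 V.
= 476.000 mV.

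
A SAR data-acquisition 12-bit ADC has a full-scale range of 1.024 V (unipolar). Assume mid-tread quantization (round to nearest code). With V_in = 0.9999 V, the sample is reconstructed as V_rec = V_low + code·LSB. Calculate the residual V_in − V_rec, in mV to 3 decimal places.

LSB = 1.024/2^12 = 250.00 µV.
Scaled input = 3999.6000 LSBs, so code = 4000.
Code 4000 maps back to 0 + 4000×0.00025 V = 1 V.
Error = 0.9999 − 1 = -0.0001 V = -0.100 mV.

-0.100 mV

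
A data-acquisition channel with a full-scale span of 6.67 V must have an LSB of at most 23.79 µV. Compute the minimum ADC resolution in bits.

19 bits

Number of steps required ≥ 6.67 V / 23.79 µV = 280369.90.
Need 2^N ≥ 280369.90; 2^18 = 262144, 2^19 = 524288.
Minimum N = 19.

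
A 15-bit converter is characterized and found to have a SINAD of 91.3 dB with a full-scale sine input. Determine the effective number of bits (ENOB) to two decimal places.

14.87 bits

ENOB = (SINAD − 1.76) / 6.02 = (91.3 − 1.76)/6.02 = 14.874.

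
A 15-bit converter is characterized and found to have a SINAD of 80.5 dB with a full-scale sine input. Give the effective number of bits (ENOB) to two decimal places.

13.08 bits

ENOB = (SINAD − 1.76) / 6.02 = (80.5 − 1.76)/6.02 = 13.080.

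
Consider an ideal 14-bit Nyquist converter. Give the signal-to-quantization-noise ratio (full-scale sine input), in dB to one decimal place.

SNR ≈ 6.02·N + 1.76 dB = 6.02·14 + 1.76 = 86.04 dB.

86.0 dB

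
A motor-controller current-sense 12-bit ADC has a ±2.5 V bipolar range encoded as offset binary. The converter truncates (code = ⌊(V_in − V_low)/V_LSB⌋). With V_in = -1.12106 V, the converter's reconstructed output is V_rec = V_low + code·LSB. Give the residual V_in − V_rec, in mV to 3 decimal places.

0.766 mV

One LSB is 5 V / 4096 = 1.221 mV.
Scaled input = 1129.6276 LSBs, so code = 1129.
Code 1129 maps back to (−2.5) + 1129×0.0012207 V = -1.1218262 V.
V_in − V_rec = 0.000766172 V = 0.766 mV.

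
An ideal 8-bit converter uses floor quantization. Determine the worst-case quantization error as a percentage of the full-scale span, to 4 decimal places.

0.3906 %

Truncating → worst-case error = 1 LSB = V_FS/2^8, so 100/256 = 0.390625 % of full scale.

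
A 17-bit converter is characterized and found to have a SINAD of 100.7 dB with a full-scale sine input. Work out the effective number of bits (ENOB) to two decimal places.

ENOB = (SINAD − 1.76) / 6.02 = (100.7 − 1.76)/6.02 = 16.435.

16.44 bits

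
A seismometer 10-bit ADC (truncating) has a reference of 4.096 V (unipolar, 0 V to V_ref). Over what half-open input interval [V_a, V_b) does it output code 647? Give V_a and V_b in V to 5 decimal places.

[2.58800 V, 2.59200 V)

LSB = 4.096/2^10 = 4.000 mV.
V_a = V_low + 647·LSB = 2.588 V; V_b = V_low + 648·LSB = 2.592 V.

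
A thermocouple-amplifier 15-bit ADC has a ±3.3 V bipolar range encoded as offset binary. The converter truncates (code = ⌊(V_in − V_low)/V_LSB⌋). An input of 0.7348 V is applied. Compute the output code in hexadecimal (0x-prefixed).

LSB = 6.6 V / 32768 = 201.42 µV.
(0.7348 − (−3.3)) / 0.000201416 = 20032.171 LSBs.
So the output code is 20032.
In hexadecimal (0x-prefixed): 0x4E40.

code 0x4E40 (decimal 20032)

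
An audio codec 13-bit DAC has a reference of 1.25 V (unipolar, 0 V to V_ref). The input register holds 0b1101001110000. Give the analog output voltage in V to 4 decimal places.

1.0327 V

LSB = 1.25 V / 2^13 = 152.59 µV.
Code 0b1101001110000 = 6768 decimal.
V_out = 0 + 6768 × 0.000152588 V = 1.03271 V.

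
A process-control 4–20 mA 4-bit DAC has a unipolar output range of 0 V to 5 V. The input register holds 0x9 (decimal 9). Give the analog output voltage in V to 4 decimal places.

2.8125 V

LSB = 5 V / 2^4 = 312.500 mV.
Code 0x9 = 9 decimal.
V_out = 0 + 9 × 0.3125 V = 2.8125 V.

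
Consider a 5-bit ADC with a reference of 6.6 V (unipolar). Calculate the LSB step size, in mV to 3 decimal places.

206.250 mV

Full-scale span = 6.6 V.
LSB = 6.6 / 2^5 = 6.6 / 32 = 0.20625 V = 206.250 mV.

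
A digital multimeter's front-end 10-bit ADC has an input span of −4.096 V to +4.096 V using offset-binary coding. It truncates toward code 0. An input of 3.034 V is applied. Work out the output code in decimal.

code 891

LSB = 8.192 V / 1024 = 8.000 mV.
Input sits at 891.250 steps above V_low.
Floor → code 891.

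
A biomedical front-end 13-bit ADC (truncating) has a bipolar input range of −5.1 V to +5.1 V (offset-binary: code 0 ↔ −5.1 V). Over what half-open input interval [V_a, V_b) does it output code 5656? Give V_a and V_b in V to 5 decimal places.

[1.94238 V, 1.94363 V)

LSB = 10.2/2^13 = 1.245 mV.
V_a = V_low + 5656·LSB = 1.94238 V; V_b = V_low + 5657·LSB = 1.94363 V.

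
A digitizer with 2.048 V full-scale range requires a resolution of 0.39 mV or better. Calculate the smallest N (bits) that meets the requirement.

Number of steps required ≥ 2.048 V / 0.39 mV = 5251.28.
Need 2^N ≥ 5251.28; 2^12 = 4096, 2^13 = 8192.
Minimum N = 13.

13 bits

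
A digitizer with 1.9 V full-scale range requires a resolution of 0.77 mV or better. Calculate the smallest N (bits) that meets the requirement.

Number of steps required ≥ 1.9 V / 0.77 mV = 2467.53.
Need 2^N ≥ 2467.53; 2^11 = 2048, 2^12 = 4096.
Minimum N = 12.

12 bits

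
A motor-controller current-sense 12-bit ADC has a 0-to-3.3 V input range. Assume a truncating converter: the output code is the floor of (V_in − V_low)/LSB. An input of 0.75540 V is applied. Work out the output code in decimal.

code 937

LSB = 3.3 V / 4096 = 0.806 mV.
(0.75540 − 0) / 0.000805664 = 937.612 LSBs.
So the output code is 937.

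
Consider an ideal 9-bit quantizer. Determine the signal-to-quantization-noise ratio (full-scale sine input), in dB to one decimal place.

55.9 dB

SNR ≈ 6.02·N + 1.76 dB = 6.02·9 + 1.76 = 55.94 dB.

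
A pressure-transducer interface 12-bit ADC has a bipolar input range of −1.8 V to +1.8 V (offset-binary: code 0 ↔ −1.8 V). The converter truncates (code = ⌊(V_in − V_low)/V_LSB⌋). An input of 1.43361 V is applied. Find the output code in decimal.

code 3679

With 4096 levels over 3.6 V, one step is 0.879 mV.
(V_in − V_low)/LSB = (1.43361 − (−1.8)) / 0.000878906 = 3679.130.
⌊·⌋(3679.130) = 3679.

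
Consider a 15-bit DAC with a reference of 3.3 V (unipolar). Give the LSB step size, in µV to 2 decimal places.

Full-scale span = 3.3 V.
LSB = 3.3 / 2^15 = 3.3 / 32768 = 0.000100708 V = 100.71 µV.

100.71 µV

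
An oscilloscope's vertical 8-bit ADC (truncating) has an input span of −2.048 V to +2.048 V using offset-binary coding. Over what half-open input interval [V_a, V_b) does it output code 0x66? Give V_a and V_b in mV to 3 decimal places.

LSB = 4.096/2^8 = 16.000 mV.
Code 0x66 = 102 decimal.
V_a = V_low + 102·LSB = -0.416 V; V_b = V_low + 103·LSB = -0.4 V.

[-416.000 mV, -400.000 mV)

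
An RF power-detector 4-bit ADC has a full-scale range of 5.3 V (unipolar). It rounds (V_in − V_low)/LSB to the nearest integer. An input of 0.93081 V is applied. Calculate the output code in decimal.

With 16 levels over 5.3 V, one step is 331.250 mV.
(V_in − V_low)/LSB = (0.93081 − 0) / 0.33125 = 2.810.
So the output code is 3.

code 3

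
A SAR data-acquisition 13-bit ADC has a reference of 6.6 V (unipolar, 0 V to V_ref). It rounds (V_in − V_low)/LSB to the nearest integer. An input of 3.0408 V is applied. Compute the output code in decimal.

LSB = 6.6 V / 8192 = 0.806 mV.
(V_in − V_low)/LSB = (3.0408 − 0) / 0.000805664 = 3774.278.
Round → code 3774.

code 3774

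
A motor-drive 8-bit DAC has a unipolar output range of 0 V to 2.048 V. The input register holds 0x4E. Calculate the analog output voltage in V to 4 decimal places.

LSB = 2.048 V / 2^8 = 8.000 mV.
Code 0x4E = 78 decimal.
V_out = 0 + 78 × 0.008 V = 0.624 V.

0.6240 V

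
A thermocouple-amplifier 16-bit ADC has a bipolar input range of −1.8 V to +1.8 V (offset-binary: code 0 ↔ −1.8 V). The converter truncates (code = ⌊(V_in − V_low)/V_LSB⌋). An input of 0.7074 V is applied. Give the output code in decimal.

code 45645

Full-scale span = 3.6 V; LSB = 3.6/2^16 = 54.93 µV.
(V_in − V_low)/LSB = (0.7074 − (−1.8)) / 5.49316e-05 = 45645.824.
Floor → code 45645.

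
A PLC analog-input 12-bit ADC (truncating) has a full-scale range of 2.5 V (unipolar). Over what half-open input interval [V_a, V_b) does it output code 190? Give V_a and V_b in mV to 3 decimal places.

[115.967 mV, 116.577 mV)

LSB = 2.5/2^12 = 0.610 mV.
V_a = V_low + 190·LSB = 0.115967 V; V_b = V_low + 191·LSB = 0.116577 V.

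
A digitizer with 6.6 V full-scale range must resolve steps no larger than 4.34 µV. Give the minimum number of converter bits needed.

21 bits

Number of steps required ≥ 6.6 V / 4.34 µV = 1520737.33.
Need 2^N ≥ 1520737.33; 2^20 = 1048576, 2^21 = 2097152.
Minimum N = 21.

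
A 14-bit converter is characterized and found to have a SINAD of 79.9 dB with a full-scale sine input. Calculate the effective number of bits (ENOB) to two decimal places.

12.98 bits

ENOB = (SINAD − 1.76) / 6.02 = (79.9 − 1.76)/6.02 = 12.980.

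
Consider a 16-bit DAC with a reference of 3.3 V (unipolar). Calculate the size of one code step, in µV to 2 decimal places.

Full-scale span = 3.3 V.
LSB = 3.3 / 2^16 = 3.3 / 65536 = 5.0354e-05 V = 50.35 µV.

50.35 µV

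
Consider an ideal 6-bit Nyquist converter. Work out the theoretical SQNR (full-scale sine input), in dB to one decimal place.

37.9 dB

SNR ≈ 6.02·N + 1.76 dB = 6.02·6 + 1.76 = 37.88 dB.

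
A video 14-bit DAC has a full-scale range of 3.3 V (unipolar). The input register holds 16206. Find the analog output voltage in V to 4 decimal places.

3.2641 V

LSB = 3.3 V / 2^14 = 201.42 µV.
V_out = 0 + 16206 × 0.000201416 V = 3.26415 V.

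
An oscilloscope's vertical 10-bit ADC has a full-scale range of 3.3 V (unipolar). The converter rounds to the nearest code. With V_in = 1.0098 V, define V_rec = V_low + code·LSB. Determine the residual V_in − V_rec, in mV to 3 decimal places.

One LSB is 3.3 V / 1024 = 3.223 mV.
(V_in − V_low)/LSB = (1.0098 − 0)/0.00322266 = 313.3440 → code 313 (round).
V_rec = 0 + 313·0.00322266 = 1.0086914 V.
V_in − V_rec = 0.00110859 V = 1.109 mV.

1.109 mV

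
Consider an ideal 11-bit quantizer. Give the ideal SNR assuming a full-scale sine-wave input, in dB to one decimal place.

SNR ≈ 6.02·N + 1.76 dB = 6.02·11 + 1.76 = 67.98 dB.

68.0 dB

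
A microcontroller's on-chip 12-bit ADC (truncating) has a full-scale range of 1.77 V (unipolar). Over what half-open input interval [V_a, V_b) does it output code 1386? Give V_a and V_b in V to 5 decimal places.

LSB = 1.77/2^12 = 432.13 µV.
V_a = V_low + 1386·LSB = 0.598931 V; V_b = V_low + 1387·LSB = 0.599363 V.

[0.59893 V, 0.59936 V)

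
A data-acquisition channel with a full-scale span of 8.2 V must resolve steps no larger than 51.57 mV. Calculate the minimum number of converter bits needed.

8 bits

Number of steps required ≥ 8.2 V / 51.57 mV = 159.01.
Need 2^N ≥ 159.01; 2^7 = 128, 2^8 = 256.
Minimum N = 8.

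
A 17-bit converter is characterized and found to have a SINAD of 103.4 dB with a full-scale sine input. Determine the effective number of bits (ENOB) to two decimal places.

ENOB = (SINAD − 1.76) / 6.02 = (103.4 − 1.76)/6.02 = 16.884.

16.88 bits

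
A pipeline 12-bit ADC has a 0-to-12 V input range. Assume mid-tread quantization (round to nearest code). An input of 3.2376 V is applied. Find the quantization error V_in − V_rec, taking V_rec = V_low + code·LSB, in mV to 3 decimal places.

0.295 mV

LSB = 12/2^12 = 2.930 mV.
(V_in − V_low)/LSB = (3.2376 − 0)/0.00292969 = 1105.1008 → code 1105 (round).
Code 1105 maps back to 0 + 1105×0.00292969 V = 3.2373047 V.
V_in − V_rec = 0.000295313 V = 0.295 mV.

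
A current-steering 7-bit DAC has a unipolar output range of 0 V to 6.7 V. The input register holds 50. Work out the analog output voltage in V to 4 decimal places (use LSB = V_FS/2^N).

2.6172 V

LSB = 6.7 V / 2^7 = 52.344 mV.
V_out = 0 + 50 × 0.0523438 V = 2.61719 V.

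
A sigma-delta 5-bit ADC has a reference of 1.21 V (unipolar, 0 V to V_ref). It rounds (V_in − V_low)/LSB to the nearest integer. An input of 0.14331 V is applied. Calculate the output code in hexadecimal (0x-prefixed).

code 0x4 (decimal 4)

Full-scale span = 1.21 V; LSB = 1.21/2^5 = 37.812 mV.
Input sits at 3.790 steps above V_low.
round(3.790) = 4.
In hexadecimal (0x-prefixed): 0x4.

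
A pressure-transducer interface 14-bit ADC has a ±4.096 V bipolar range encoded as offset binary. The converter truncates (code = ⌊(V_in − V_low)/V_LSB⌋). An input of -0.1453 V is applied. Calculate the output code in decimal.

code 7901

With 16384 levels over 8.192 V, one step is 0.500 mV.
(-0.1453 − (−4.096)) / 0.0005 = 7901.400 LSBs.
⌊·⌋(7901.400) = 7901.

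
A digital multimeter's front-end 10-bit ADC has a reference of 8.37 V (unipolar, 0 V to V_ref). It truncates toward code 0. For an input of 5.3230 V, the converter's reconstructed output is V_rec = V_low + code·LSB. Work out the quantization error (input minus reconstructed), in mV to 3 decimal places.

LSB = 8.37/2^10 = 8.174 mV.
(5.3230 − 0)/0.00817383 = 651.2249; ⌊·⌋ gives code 651.
V_rec = 0 + 651·0.00817383 = 5.3211621 V.
V_in − V_rec = 0.00183789 V = 1.838 mV.

1.838 mV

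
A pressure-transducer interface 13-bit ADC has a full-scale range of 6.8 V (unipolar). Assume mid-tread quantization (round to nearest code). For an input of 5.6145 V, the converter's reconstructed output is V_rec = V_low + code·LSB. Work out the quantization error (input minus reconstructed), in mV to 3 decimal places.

-0.148 mV

Step size: 6.8 V ÷ 2^13 = 0.830 mV.
Scaled input = 6763.8212 LSBs, so code = 6764.
Reconstructed: 5.6146484 V.
Error = 5.6145 − 5.6146484 = -0.000148437 V = -0.148 mV.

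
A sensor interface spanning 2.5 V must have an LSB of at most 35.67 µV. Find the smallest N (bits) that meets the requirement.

Number of steps required ≥ 2.5 V / 35.67 µV = 70086.91.
Need 2^N ≥ 70086.91; 2^16 = 65536, 2^17 = 131072.
Minimum N = 17.

17 bits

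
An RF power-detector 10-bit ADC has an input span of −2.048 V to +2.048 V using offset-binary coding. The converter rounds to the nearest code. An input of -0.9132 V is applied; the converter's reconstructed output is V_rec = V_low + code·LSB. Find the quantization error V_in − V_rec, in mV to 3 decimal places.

-1.200 mV

One LSB is 4.096 V / 1024 = 4.000 mV.
Scaled input = 283.7000 LSBs, so code = 284.
V_rec = (−2.048) + 284·0.004 = -0.912 V.
Difference: -0.0012 V → -1.200 mV.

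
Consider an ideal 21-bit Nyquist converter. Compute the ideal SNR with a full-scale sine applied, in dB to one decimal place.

128.2 dB

SNR ≈ 6.02·N + 1.76 dB = 6.02·21 + 1.76 = 128.18 dB.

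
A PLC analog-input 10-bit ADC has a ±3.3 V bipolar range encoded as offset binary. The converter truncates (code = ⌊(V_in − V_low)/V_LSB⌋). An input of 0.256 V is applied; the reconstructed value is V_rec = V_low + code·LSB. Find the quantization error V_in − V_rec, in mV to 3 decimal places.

Step size: 6.6 V ÷ 2^10 = 6.445 mV.
(0.256 − (−3.3))/0.00644531 = 551.7188; ⌊·⌋ gives code 551.
Reconstructed: 0.25136719 V.
Error = 0.256 − 0.25136719 = 0.00463281 V = 4.633 mV.

4.633 mV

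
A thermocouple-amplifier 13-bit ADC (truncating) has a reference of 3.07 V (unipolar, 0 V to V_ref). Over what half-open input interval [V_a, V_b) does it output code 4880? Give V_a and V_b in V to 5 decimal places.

LSB = 3.07/2^13 = 374.76 µV.
V_a = V_low + 4880·LSB = 1.82881 V; V_b = V_low + 4881·LSB = 1.82918 V.

[1.82881 V, 1.82918 V)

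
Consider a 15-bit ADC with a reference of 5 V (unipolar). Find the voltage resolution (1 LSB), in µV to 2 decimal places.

Full-scale span = 5 V.
LSB = 5 / 2^15 = 5 / 32768 = 0.000152588 V = 152.59 µV.

152.59 µV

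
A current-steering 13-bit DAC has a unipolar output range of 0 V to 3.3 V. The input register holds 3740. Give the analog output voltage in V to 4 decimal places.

1.5066 V

LSB = 3.3 V / 2^13 = 402.83 µV.
V_out = 0 + 3740 × 0.000402832 V = 1.50659 V.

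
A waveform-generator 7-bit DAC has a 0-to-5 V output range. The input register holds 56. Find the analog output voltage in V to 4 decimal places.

2.1875 V

LSB = 5 V / 2^7 = 39.062 mV.
V_out = 0 + 56 × 0.0390625 V = 2.1875 V.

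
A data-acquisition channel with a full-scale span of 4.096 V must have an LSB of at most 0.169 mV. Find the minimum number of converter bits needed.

15 bits

Number of steps required ≥ 4.096 V / 0.169 mV = 24236.69.
Need 2^N ≥ 24236.69; 2^14 = 16384, 2^15 = 32768.
Minimum N = 15.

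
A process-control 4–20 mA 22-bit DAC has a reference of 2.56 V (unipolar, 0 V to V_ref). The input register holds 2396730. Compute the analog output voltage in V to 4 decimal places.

1.4628 V

LSB = 2.56 V / 2^22 = 0.61 µV.
V_out = 0 + 2396730 × 6.10352e-07 V = 1.46285 V.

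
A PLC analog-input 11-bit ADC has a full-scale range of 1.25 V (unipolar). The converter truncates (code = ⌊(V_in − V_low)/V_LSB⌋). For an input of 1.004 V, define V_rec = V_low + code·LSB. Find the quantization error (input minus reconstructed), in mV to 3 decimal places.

LSB = 1.25/2^11 = 0.610 mV.
(1.004 − 0)/0.000610352 = 1644.9536; ⌊·⌋ gives code 1644.
Code 1644 maps back to 0 + 1644×0.000610352 V = 1.003418 V.
V_in − V_rec = 0.000582031 V = 0.582 mV.

0.582 mV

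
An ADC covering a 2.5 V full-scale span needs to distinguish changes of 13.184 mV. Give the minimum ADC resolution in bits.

8 bits

Number of steps required ≥ 2.5 V / 13.184 mV = 189.62.
Need 2^N ≥ 189.62; 2^7 = 128, 2^8 = 256.
Minimum N = 8.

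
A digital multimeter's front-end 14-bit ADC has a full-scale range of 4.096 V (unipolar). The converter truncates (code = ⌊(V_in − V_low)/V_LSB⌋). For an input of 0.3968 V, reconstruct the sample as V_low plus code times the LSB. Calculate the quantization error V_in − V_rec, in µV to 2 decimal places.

Step size: 4.096 V ÷ 2^14 = 250.00 µV.
(V_in − V_low)/LSB = (0.3968 − 0)/0.00025 = 1587.2000 → code 1587 (floor).
Reconstructed: 0.39675 V.
Difference: 5e-05 V → 50.00 µV.

50.00 µV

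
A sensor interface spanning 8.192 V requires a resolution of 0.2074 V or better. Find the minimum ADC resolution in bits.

Number of steps required ≥ 8.192 V / 0.2074 V = 39.50.
Need 2^N ≥ 39.50; 2^5 = 32, 2^6 = 64.
Minimum N = 6.

6 bits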